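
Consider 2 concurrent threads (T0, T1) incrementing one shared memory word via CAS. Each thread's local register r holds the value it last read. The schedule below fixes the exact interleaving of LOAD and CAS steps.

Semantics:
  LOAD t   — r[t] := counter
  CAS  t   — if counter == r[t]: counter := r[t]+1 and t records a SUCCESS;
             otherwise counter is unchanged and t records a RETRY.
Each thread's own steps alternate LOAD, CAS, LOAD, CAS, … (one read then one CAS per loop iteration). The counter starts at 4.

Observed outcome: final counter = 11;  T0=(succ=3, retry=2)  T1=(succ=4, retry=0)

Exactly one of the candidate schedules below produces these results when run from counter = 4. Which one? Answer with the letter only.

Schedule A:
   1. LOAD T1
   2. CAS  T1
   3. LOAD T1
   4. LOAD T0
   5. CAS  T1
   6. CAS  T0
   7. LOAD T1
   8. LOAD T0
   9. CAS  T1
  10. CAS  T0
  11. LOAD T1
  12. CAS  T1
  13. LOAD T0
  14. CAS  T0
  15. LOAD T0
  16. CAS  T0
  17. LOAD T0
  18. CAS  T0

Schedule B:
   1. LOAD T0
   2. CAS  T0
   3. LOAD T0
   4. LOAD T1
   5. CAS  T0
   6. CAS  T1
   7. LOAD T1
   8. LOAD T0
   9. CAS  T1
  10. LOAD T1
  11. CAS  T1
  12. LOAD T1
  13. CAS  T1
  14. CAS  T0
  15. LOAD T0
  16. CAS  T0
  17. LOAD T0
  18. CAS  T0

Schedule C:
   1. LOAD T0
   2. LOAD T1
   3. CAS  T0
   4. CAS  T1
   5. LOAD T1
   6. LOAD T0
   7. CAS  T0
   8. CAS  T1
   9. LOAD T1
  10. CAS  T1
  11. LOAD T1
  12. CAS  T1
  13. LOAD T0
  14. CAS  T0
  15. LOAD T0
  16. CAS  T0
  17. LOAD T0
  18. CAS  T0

A

Tracing schedule A:
   1) LOAD T1:  M=4  r_T1=4
   2) CAS  T1:  M=5  r_T1=4 ✓
   3) LOAD T1:  M=5  r_T1=5
   4) LOAD T0:  M=5  r_T0=5
   5) CAS  T1:  M=6  r_T1=5 ✓
   6) CAS  T0:  M=6  r_T0=5 ✗
   7) LOAD T1:  M=6  r_T1=6
   8) LOAD T0:  M=6  r_T0=6
   9) CAS  T1:  M=7  r_T1=6 ✓
  10) CAS  T0:  M=7  r_T0=6 ✗
  11) LOAD T1:  M=7  r_T1=7
  12) CAS  T1:  M=8  r_T1=7 ✓
  13) LOAD T0:  M=8  r_T0=8
  14) CAS  T0:  M=9  r_T0=8 ✓
  15) LOAD T0:  M=9  r_T0=9
  16) CAS  T0:  M=10  r_T0=9 ✓
  17) LOAD T0:  M=10  r_T0=10
  18) CAS  T0:  M=11  r_T0=10 ✓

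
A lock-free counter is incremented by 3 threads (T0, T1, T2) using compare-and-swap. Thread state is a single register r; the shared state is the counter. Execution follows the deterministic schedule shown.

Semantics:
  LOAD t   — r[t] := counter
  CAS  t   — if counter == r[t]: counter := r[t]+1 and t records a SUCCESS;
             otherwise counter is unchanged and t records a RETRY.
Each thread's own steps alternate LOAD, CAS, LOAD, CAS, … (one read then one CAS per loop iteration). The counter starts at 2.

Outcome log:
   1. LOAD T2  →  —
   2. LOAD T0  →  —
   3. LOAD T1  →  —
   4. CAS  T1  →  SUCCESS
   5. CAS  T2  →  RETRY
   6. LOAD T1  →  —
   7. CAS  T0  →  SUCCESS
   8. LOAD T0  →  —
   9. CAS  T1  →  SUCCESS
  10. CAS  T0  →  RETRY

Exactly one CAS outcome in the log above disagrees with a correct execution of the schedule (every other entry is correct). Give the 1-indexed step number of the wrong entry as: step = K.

step = 7

Reference trace:
step 1: T2 LOAD ⇒ load; ctr=2 reg=2
step 2: T0 LOAD ⇒ load; ctr=2 reg=2
step 3: T1 LOAD ⇒ load; ctr=2 reg=2
step 4: T1 CAS ⇒ ok; ctr=3 reg=2
step 5: T2 CAS ⇒ retry; ctr=3 reg=2
step 6: T1 LOAD ⇒ load; ctr=3 reg=3
step 7: T0 CAS ⇒ retry; ctr=3 reg=2
step 8: T0 LOAD ⇒ load; ctr=3 reg=3
step 9: T1 CAS ⇒ ok; ctr=4 reg=3
step 10: T0 CAS ⇒ retry; ctr=4 reg=3
Flip is step 7.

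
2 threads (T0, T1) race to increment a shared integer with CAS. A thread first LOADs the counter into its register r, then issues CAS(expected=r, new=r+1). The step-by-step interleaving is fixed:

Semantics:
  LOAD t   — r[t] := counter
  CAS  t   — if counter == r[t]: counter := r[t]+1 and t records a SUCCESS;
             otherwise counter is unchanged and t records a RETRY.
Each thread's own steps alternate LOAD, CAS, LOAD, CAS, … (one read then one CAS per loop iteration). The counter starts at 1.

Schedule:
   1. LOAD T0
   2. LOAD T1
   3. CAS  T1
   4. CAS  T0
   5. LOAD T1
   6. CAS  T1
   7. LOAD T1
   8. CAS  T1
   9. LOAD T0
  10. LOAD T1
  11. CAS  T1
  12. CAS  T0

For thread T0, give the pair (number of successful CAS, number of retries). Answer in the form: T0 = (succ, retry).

T0 LOAD — after: cnt=1, r=1 — load
T1 LOAD — after: cnt=1, r=1 — load
T1 CAS — after: cnt=2, r=1 — ok
T0 CAS — after: cnt=2, r=1 — retry
T1 LOAD — after: cnt=2, r=2 — load
T1 CAS — after: cnt=3, r=2 — ok
T1 LOAD — after: cnt=3, r=3 — load
T1 CAS — after: cnt=4, r=3 — ok
T0 LOAD — after: cnt=4, r=4 — load
T1 LOAD — after: cnt=4, r=4 — load
T1 CAS — after: cnt=5, r=4 — ok
T0 CAS — after: cnt=5, r=4 — retry

T0 = (0, 2)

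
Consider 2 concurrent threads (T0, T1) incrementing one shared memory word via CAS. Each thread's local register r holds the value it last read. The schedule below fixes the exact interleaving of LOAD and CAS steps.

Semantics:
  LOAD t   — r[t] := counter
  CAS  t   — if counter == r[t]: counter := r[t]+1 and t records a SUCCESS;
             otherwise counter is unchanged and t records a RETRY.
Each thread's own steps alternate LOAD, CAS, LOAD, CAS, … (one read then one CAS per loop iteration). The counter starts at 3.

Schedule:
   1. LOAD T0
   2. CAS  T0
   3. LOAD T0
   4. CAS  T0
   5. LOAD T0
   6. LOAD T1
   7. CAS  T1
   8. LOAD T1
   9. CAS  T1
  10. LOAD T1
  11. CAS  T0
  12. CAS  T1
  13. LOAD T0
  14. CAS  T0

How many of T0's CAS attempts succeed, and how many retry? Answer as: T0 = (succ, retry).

T0 = (3, 1)

[1] T0.load  rd  (counter 3, T0.r 3)
[2] T0.cas  hit  (counter 4, T0.r 3)
[3] T0.load  rd  (counter 4, T0.r 4)
[4] T0.cas  hit  (counter 5, T0.r 4)
[5] T0.load  rd  (counter 5, T0.r 5)
[6] T1.load  rd  (counter 5, T1.r 5)
[7] T1.cas  hit  (counter 6, T1.r 5)
[8] T1.load  rd  (counter 6, T1.r 6)
[9] T1.cas  hit  (counter 7, T1.r 6)
[10] T1.load  rd  (counter 7, T1.r 7)
[11] T0.cas  miss  (counter 7, T0.r 5)
[12] T1.cas  hit  (counter 8, T1.r 7)
[13] T0.load  rd  (counter 8, T0.r 8)
[14] T0.cas  hit  (counter 9, T0.r 8)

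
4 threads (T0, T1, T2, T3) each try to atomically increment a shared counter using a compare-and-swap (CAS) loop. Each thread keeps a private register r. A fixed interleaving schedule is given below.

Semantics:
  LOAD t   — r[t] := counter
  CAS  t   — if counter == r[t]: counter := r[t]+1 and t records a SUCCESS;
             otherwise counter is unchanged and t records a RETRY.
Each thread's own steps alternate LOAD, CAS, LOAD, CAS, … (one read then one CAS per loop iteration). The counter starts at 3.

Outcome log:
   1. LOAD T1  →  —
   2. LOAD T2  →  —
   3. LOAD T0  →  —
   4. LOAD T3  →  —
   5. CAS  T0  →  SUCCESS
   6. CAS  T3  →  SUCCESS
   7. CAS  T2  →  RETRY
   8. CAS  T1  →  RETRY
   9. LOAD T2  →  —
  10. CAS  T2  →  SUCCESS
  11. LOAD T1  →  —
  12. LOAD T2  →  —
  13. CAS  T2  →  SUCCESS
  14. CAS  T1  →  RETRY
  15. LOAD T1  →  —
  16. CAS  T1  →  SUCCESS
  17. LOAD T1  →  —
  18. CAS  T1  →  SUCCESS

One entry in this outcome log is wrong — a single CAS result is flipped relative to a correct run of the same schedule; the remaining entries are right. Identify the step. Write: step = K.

step = 6

Correct run:
#1 T1 reads 3
#2 T2 reads 3
#3 T0 reads 3
#4 T3 reads 3
#5 T0 CAS(3→4) writes; counter now 4
#6 T3 CAS(3→4) fails; counter now 4
#7 T2 CAS(3→4) fails; counter now 4
#8 T1 CAS(3→4) fails; counter now 4
#9 T2 reads 4
#10 T2 CAS(4→5) writes; counter now 5
#11 T1 reads 5
#12 T2 reads 5
#13 T2 CAS(5→6) writes; counter now 6
#14 T1 CAS(5→6) fails; counter now 6
#15 T1 reads 6
#16 T1 CAS(6→7) writes; counter now 7
#17 T1 reads 7
#18 T1 CAS(7→8) writes; counter now 8
Log disagrees first at step 6.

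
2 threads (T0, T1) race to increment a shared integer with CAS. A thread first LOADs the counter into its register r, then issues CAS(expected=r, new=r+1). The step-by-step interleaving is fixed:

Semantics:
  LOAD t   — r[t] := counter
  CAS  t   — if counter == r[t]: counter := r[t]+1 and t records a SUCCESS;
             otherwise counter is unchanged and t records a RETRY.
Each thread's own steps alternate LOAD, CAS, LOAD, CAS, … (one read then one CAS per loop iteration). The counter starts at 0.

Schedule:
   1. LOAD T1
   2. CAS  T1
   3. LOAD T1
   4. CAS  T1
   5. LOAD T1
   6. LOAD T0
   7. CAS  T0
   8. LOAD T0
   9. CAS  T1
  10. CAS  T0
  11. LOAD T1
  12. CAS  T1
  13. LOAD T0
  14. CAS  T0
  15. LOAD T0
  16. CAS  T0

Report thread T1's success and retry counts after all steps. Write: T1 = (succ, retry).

T1 LOAD — after: cnt=0, r=0 — load
T1 CAS — after: cnt=1, r=0 — ok
T1 LOAD — after: cnt=1, r=1 — load
T1 CAS — after: cnt=2, r=1 — ok
T1 LOAD — after: cnt=2, r=2 — load
T0 LOAD — after: cnt=2, r=2 — load
T0 CAS — after: cnt=3, r=2 — ok
T0 LOAD — after: cnt=3, r=3 — load
T1 CAS — after: cnt=3, r=2 — retry
T0 CAS — after: cnt=4, r=3 — ok
T1 LOAD — after: cnt=4, r=4 — load
T1 CAS — after: cnt=5, r=4 — ok
T0 LOAD — after: cnt=5, r=5 — load
T0 CAS — after: cnt=6, r=5 — ok
T0 LOAD — after: cnt=6, r=6 — load
T0 CAS — after: cnt=7, r=6 — ok

T1 = (3, 1)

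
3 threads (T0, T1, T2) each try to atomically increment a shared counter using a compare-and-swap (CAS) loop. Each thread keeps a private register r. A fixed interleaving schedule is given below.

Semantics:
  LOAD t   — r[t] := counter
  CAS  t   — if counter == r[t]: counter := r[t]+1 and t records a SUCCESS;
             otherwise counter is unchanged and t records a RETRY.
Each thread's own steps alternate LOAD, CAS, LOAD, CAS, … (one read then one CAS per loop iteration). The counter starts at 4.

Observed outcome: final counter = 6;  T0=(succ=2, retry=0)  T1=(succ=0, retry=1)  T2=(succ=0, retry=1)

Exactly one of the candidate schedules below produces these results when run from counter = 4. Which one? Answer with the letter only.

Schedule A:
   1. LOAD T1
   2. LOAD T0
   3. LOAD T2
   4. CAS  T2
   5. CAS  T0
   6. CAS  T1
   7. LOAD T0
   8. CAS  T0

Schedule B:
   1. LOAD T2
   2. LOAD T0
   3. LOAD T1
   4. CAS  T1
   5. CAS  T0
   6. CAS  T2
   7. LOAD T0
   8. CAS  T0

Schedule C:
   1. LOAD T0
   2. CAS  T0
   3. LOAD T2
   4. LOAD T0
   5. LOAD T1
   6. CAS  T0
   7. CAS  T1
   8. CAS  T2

C

Run C:
   1) LOAD T0:  M=4  r_T0=4
   2) CAS  T0:  M=5  r_T0=4 ✓
   3) LOAD T2:  M=5  r_T2=5
   4) LOAD T0:  M=5  r_T0=5
   5) LOAD T1:  M=5  r_T1=5
   6) CAS  T0:  M=6  r_T0=5 ✓
   7) CAS  T1:  M=6  r_T1=5 ✗
   8) CAS  T2:  M=6  r_T2=5 ✗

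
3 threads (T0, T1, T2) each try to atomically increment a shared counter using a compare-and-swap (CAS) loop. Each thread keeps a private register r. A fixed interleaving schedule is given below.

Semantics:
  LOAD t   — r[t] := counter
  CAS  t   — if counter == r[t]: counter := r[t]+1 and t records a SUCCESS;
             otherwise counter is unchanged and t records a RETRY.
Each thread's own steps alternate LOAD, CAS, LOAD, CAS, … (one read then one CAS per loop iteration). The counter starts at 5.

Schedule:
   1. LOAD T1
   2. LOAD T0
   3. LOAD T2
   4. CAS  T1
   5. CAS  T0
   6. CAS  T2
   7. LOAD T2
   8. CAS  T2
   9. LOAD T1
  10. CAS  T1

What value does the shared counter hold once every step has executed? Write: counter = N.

counter = 8

#1 T1 reads 5
#2 T0 reads 5
#3 T2 reads 5
#4 T1 CAS(5→6) writes; counter now 6
#5 T0 CAS(5→6) fails; counter now 6
#6 T2 CAS(5→6) fails; counter now 6
#7 T2 reads 6
#8 T2 CAS(6→7) writes; counter now 7
#9 T1 reads 7
#10 T1 CAS(7→8) writes; counter now 8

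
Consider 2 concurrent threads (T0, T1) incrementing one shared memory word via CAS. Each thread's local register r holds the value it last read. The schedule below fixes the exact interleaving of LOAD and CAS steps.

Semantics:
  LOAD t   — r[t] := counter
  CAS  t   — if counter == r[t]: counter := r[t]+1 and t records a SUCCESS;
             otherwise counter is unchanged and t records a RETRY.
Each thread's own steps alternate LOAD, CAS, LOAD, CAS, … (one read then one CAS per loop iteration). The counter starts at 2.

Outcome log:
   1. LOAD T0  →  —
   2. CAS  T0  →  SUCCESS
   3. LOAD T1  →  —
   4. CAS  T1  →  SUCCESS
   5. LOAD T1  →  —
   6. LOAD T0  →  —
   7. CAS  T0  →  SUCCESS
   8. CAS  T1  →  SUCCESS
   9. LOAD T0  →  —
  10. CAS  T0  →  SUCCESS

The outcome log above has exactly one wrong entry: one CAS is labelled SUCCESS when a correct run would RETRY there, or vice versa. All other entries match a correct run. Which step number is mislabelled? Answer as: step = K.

Reference trace:
#1 T0 reads 2
#2 T0 CAS(2→3) writes; counter now 3
#3 T1 reads 3
#4 T1 CAS(3→4) writes; counter now 4
#5 T1 reads 4
#6 T0 reads 4
#7 T0 CAS(4→5) writes; counter now 5
#8 T1 CAS(4→5) fails; counter now 5
#9 T0 reads 5
#10 T0 CAS(5→6) writes; counter now 6
Flip is step 8.

step = 8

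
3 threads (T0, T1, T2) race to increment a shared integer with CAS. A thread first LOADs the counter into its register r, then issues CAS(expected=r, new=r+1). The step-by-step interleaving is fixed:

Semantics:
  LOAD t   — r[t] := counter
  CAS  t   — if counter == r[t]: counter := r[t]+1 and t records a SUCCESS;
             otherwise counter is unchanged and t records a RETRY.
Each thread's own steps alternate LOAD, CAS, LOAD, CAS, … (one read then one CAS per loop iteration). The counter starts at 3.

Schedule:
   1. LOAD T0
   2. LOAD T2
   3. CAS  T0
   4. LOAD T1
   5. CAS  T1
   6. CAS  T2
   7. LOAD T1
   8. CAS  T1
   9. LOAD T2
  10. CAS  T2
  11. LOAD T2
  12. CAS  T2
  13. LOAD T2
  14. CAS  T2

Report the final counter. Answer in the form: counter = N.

step 1: T0 LOAD ⇒ load; ctr=3 reg=3
step 2: T2 LOAD ⇒ load; ctr=3 reg=3
step 3: T0 CAS ⇒ ok; ctr=4 reg=3
step 4: T1 LOAD ⇒ load; ctr=4 reg=4
step 5: T1 CAS ⇒ ok; ctr=5 reg=4
step 6: T2 CAS ⇒ retry; ctr=5 reg=3
step 7: T1 LOAD ⇒ load; ctr=5 reg=5
step 8: T1 CAS ⇒ ok; ctr=6 reg=5
step 9: T2 LOAD ⇒ load; ctr=6 reg=6
step 10: T2 CAS ⇒ ok; ctr=7 reg=6
step 11: T2 LOAD ⇒ load; ctr=7 reg=7
step 12: T2 CAS ⇒ ok; ctr=8 reg=7
step 13: T2 LOAD ⇒ load; ctr=8 reg=8
step 14: T2 CAS ⇒ ok; ctr=9 reg=8

counter = 9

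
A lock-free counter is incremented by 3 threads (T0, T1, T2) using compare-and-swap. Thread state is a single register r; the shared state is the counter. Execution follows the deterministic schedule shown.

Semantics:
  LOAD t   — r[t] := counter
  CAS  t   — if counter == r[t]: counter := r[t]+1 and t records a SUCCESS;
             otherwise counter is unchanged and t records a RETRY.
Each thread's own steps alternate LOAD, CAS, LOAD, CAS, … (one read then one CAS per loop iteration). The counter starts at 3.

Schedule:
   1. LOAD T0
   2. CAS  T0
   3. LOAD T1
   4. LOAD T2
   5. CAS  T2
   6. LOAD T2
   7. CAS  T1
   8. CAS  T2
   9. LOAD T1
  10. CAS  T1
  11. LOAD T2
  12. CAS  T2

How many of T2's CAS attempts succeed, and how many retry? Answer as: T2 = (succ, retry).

[1] T0.load  rd  (counter 3, T0.r 3)
[2] T0.cas  hit  (counter 4, T0.r 3)
[3] T1.load  rd  (counter 4, T1.r 4)
[4] T2.load  rd  (counter 4, T2.r 4)
[5] T2.cas  hit  (counter 5, T2.r 4)
[6] T2.load  rd  (counter 5, T2.r 5)
[7] T1.cas  miss  (counter 5, T1.r 4)
[8] T2.cas  hit  (counter 6, T2.r 5)
[9] T1.load  rd  (counter 6, T1.r 6)
[10] T1.cas  hit  (counter 7, T1.r 6)
[11] T2.load  rd  (counter 7, T2.r 7)
[12] T2.cas  hit  (counter 8, T2.r 7)

T2 = (3, 0)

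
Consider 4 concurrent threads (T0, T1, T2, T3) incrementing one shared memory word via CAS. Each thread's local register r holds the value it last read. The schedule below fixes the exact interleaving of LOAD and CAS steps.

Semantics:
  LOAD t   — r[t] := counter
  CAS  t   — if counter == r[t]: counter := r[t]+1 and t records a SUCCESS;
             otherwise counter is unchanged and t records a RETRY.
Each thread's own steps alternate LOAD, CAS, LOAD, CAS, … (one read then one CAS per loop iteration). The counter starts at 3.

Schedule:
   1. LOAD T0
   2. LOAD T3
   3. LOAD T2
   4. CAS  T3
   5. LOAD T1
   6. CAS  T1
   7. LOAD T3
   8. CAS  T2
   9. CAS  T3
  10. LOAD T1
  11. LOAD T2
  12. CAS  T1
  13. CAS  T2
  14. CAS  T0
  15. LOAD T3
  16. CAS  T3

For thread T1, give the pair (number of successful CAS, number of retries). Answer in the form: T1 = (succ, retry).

[1] T0.load  rd  (counter 3, T0.r 3)
[2] T3.load  rd  (counter 3, T3.r 3)
[3] T2.load  rd  (counter 3, T2.r 3)
[4] T3.cas  hit  (counter 4, T3.r 3)
[5] T1.load  rd  (counter 4, T1.r 4)
[6] T1.cas  hit  (counter 5, T1.r 4)
[7] T3.load  rd  (counter 5, T3.r 5)
[8] T2.cas  miss  (counter 5, T2.r 3)
[9] T3.cas  hit  (counter 6, T3.r 5)
[10] T1.load  rd  (counter 6, T1.r 6)
[11] T2.load  rd  (counter 6, T2.r 6)
[12] T1.cas  hit  (counter 7, T1.r 6)
[13] T2.cas  miss  (counter 7, T2.r 6)
[14] T0.cas  miss  (counter 7, T0.r 3)
[15] T3.load  rd  (counter 7, T3.r 7)
[16] T3.cas  hit  (counter 8, T3.r 7)

T1 = (2, 0)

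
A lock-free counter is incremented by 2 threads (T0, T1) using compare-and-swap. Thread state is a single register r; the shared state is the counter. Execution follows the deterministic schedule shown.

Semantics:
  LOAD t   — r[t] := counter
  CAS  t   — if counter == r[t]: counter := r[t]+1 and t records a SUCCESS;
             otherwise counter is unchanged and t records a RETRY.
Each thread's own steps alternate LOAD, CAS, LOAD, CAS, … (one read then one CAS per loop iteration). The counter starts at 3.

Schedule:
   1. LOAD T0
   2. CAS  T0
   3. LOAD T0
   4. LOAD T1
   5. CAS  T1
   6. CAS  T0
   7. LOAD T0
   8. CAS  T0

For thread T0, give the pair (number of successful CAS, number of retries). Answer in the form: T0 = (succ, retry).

T0 = (2, 1)

[1] T0.load  rd  (counter 3, T0.r 3)
[2] T0.cas  hit  (counter 4, T0.r 3)
[3] T0.load  rd  (counter 4, T0.r 4)
[4] T1.load  rd  (counter 4, T1.r 4)
[5] T1.cas  hit  (counter 5, T1.r 4)
[6] T0.cas  miss  (counter 5, T0.r 4)
[7] T0.load  rd  (counter 5, T0.r 5)
[8] T0.cas  hit  (counter 6, T0.r 5)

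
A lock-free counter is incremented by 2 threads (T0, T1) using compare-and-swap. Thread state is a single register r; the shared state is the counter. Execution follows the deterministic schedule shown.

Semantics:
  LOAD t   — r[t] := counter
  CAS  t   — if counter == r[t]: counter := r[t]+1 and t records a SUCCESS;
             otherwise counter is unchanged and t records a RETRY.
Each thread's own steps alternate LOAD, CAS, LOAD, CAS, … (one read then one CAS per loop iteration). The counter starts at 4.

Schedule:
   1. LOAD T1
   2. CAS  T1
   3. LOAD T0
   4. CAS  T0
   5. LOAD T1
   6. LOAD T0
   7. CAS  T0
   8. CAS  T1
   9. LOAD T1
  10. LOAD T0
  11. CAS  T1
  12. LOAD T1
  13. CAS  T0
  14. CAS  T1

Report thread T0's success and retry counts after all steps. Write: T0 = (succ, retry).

T1 LOAD — after: cnt=4, r=4 — load
T1 CAS — after: cnt=5, r=4 — ok
T0 LOAD — after: cnt=5, r=5 — load
T0 CAS — after: cnt=6, r=5 — ok
T1 LOAD — after: cnt=6, r=6 — load
T0 LOAD — after: cnt=6, r=6 — load
T0 CAS — after: cnt=7, r=6 — ok
T1 CAS — after: cnt=7, r=6 — retry
T1 LOAD — after: cnt=7, r=7 — load
T0 LOAD — after: cnt=7, r=7 — load
T1 CAS — after: cnt=8, r=7 — ok
T1 LOAD — after: cnt=8, r=8 — load
T0 CAS — after: cnt=8, r=7 — retry
T1 CAS — after: cnt=9, r=8 — ok

T0 = (2, 1)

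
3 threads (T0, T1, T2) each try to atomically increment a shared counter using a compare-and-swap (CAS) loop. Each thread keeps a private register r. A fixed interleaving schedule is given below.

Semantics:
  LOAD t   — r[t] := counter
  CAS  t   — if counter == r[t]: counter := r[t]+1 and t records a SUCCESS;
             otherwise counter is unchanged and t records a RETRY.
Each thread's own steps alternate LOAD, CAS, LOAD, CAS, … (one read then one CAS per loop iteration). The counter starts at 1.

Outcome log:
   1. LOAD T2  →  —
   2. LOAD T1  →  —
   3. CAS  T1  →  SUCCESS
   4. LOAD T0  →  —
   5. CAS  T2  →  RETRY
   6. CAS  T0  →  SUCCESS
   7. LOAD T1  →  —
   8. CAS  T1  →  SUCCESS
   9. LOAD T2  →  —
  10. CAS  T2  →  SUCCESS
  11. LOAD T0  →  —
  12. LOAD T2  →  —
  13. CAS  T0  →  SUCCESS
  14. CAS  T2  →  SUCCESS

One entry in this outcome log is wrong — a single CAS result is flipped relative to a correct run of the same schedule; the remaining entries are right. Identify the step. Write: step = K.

step = 14

Reference trace:
T2 LOAD — after: cnt=1, r=1 — load
T1 LOAD — after: cnt=1, r=1 — load
T1 CAS — after: cnt=2, r=1 — ok
T0 LOAD — after: cnt=2, r=2 — load
T2 CAS — after: cnt=2, r=1 — retry
T0 CAS — after: cnt=3, r=2 — ok
T1 LOAD — after: cnt=3, r=3 — load
T1 CAS — after: cnt=4, r=3 — ok
T2 LOAD — after: cnt=4, r=4 — load
T2 CAS — after: cnt=5, r=4 — ok
T0 LOAD — after: cnt=5, r=5 — load
T2 LOAD — after: cnt=5, r=5 — load
T0 CAS — after: cnt=6, r=5 — ok
T2 CAS — after: cnt=6, r=5 — retry
Log disagrees first at step 14.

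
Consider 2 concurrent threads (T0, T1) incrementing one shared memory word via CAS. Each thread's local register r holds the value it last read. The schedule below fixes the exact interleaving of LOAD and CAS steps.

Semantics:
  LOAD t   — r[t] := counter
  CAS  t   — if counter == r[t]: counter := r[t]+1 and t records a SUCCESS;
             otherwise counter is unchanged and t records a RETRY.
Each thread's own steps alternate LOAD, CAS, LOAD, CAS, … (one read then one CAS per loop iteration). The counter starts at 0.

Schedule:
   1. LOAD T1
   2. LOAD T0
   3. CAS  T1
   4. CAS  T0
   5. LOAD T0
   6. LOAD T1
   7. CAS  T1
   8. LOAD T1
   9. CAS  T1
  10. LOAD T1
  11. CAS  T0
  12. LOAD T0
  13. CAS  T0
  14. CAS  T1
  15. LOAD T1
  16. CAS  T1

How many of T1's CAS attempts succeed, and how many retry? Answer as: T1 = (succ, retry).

T1 = (4, 1)

[1] T1.load  rd  (counter 0, T1.r 0)
[2] T0.load  rd  (counter 0, T0.r 0)
[3] T1.cas  hit  (counter 1, T1.r 0)
[4] T0.cas  miss  (counter 1, T0.r 0)
[5] T0.load  rd  (counter 1, T0.r 1)
[6] T1.load  rd  (counter 1, T1.r 1)
[7] T1.cas  hit  (counter 2, T1.r 1)
[8] T1.load  rd  (counter 2, T1.r 2)
[9] T1.cas  hit  (counter 3, T1.r 2)
[10] T1.load  rd  (counter 3, T1.r 3)
[11] T0.cas  miss  (counter 3, T0.r 1)
[12] T0.load  rd  (counter 3, T0.r 3)
[13] T0.cas  hit  (counter 4, T0.r 3)
[14] T1.cas  miss  (counter 4, T1.r 3)
[15] T1.load  rd  (counter 4, T1.r 4)
[16] T1.cas  hit  (counter 5, T1.r 4)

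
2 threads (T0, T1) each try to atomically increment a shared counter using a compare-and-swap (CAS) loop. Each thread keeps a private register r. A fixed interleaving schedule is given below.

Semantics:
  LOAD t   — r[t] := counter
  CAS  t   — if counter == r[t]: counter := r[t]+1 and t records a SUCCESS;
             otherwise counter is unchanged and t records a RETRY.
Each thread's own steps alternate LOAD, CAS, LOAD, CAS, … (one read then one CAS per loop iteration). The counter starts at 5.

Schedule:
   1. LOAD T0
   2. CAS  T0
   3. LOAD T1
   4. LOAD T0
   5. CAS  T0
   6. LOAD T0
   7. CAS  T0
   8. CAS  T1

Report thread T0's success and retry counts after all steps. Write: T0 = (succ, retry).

T0 = (3, 0)

#1 T0 reads 5
#2 T0 CAS(5→6) writes; counter now 6
#3 T1 reads 6
#4 T0 reads 6
#5 T0 CAS(6→7) writes; counter now 7
#6 T0 reads 7
#7 T0 CAS(7→8) writes; counter now 8
#8 T1 CAS(6→7) fails; counter now 8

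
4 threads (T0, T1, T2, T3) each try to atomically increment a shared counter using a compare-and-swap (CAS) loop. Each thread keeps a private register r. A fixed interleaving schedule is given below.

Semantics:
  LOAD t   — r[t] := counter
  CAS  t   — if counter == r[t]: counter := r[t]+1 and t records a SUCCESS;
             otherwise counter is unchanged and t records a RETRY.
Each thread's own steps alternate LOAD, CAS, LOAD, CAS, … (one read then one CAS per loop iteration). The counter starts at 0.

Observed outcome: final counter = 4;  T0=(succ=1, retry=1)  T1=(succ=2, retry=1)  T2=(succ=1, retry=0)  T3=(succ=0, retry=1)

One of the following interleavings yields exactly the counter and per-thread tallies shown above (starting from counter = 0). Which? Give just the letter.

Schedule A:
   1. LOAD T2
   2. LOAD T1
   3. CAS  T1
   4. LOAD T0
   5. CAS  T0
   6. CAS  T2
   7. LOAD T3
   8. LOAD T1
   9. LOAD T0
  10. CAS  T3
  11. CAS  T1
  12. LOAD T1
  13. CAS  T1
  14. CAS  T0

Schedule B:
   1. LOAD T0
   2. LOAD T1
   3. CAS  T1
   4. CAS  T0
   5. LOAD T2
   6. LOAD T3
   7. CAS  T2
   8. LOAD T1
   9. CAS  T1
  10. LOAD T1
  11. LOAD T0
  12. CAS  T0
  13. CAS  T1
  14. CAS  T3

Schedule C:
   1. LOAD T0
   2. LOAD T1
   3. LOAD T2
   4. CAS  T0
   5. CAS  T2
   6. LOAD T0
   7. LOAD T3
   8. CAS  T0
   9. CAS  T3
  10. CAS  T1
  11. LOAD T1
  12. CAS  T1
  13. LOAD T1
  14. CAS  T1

B

Simulating candidate B:
#1 T0 reads 0
#2 T1 reads 0
#3 T1 CAS(0→1) writes; counter now 1
#4 T0 CAS(0→1) fails; counter now 1
#5 T2 reads 1
#6 T3 reads 1
#7 T2 CAS(1→2) writes; counter now 2
#8 T1 reads 2
#9 T1 CAS(2→3) writes; counter now 3
#10 T1 reads 3
#11 T0 reads 3
#12 T0 CAS(3→4) writes; counter now 4
#13 T1 CAS(3→4) fails; counter now 4
#14 T3 CAS(1→2) fails; counter now 4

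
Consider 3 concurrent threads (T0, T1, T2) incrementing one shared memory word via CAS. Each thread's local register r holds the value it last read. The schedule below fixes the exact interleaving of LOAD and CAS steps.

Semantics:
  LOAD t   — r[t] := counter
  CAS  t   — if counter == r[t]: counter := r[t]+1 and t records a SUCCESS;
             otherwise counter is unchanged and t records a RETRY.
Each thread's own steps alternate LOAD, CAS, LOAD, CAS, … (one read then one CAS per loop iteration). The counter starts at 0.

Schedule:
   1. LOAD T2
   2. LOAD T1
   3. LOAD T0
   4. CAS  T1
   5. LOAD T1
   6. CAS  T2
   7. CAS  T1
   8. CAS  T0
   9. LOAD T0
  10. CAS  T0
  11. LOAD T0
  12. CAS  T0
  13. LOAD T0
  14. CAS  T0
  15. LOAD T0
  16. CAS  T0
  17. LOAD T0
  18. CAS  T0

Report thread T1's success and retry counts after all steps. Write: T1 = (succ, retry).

T1 = (2, 0)

step 1: T2 LOAD ⇒ load; ctr=0 reg=0
step 2: T1 LOAD ⇒ load; ctr=0 reg=0
step 3: T0 LOAD ⇒ load; ctr=0 reg=0
step 4: T1 CAS ⇒ ok; ctr=1 reg=0
step 5: T1 LOAD ⇒ load; ctr=1 reg=1
step 6: T2 CAS ⇒ retry; ctr=1 reg=0
step 7: T1 CAS ⇒ ok; ctr=2 reg=1
step 8: T0 CAS ⇒ retry; ctr=2 reg=0
step 9: T0 LOAD ⇒ load; ctr=2 reg=2
step 10: T0 CAS ⇒ ok; ctr=3 reg=2
step 11: T0 LOAD ⇒ load; ctr=3 reg=3
step 12: T0 CAS ⇒ ok; ctr=4 reg=3
step 13: T0 LOAD ⇒ load; ctr=4 reg=4
step 14: T0 CAS ⇒ ok; ctr=5 reg=4
step 15: T0 LOAD ⇒ load; ctr=5 reg=5
step 16: T0 CAS ⇒ ok; ctr=6 reg=5
step 17: T0 LOAD ⇒ load; ctr=6 reg=6
step 18: T0 CAS ⇒ ok; ctr=7 reg=6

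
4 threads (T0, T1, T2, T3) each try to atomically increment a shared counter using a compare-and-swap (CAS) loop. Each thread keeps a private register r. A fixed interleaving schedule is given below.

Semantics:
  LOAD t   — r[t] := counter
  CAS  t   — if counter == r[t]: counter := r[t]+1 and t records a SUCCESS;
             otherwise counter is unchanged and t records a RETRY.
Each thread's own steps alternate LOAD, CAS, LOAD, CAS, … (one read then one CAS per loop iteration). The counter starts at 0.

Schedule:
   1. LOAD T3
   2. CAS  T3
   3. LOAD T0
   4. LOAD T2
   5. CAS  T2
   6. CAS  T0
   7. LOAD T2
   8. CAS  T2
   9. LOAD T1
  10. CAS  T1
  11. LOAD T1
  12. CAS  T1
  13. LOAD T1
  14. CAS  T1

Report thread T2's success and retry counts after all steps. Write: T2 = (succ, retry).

   1) LOAD T3:  M=0  r_T3=0
   2) CAS  T3:  M=1  r_T3=0 ✓
   3) LOAD T0:  M=1  r_T0=1
   4) LOAD T2:  M=1  r_T2=1
   5) CAS  T2:  M=2  r_T2=1 ✓
   6) CAS  T0:  M=2  r_T0=1 ✗
   7) LOAD T2:  M=2  r_T2=2
   8) CAS  T2:  M=3  r_T2=2 ✓
   9) LOAD T1:  M=3  r_T1=3
  10) CAS  T1:  M=4  r_T1=3 ✓
  11) LOAD T1:  M=4  r_T1=4
  12) CAS  T1:  M=5  r_T1=4 ✓
  13) LOAD T1:  M=5  r_T1=5
  14) CAS  T1:  M=6  r_T1=5 ✓

T2 = (2, 0)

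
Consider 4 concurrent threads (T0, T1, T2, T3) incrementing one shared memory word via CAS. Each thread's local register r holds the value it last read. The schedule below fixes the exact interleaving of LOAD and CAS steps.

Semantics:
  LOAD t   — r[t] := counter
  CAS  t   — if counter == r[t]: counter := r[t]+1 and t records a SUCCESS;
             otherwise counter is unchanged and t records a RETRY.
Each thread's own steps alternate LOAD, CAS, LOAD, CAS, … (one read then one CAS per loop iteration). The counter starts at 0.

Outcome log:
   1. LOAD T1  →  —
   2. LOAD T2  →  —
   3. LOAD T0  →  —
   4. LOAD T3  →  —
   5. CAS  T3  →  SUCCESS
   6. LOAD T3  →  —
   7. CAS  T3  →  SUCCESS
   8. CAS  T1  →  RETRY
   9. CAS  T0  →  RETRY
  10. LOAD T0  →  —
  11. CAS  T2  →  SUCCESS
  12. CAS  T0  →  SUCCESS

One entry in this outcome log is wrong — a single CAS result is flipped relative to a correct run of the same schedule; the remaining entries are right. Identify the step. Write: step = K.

step = 11

Reference trace:
T1 LOAD — after: cnt=0, r=0 — load
T2 LOAD — after: cnt=0, r=0 — load
T0 LOAD — after: cnt=0, r=0 — load
T3 LOAD — after: cnt=0, r=0 — load
T3 CAS — after: cnt=1, r=0 — ok
T3 LOAD — after: cnt=1, r=1 — load
T3 CAS — after: cnt=2, r=1 — ok
T1 CAS — after: cnt=2, r=0 — retry
T0 CAS — after: cnt=2, r=0 — retry
T0 LOAD — after: cnt=2, r=2 — load
T2 CAS — after: cnt=2, r=0 — retry
T0 CAS — after: cnt=3, r=2 — ok
Log disagrees first at step 11.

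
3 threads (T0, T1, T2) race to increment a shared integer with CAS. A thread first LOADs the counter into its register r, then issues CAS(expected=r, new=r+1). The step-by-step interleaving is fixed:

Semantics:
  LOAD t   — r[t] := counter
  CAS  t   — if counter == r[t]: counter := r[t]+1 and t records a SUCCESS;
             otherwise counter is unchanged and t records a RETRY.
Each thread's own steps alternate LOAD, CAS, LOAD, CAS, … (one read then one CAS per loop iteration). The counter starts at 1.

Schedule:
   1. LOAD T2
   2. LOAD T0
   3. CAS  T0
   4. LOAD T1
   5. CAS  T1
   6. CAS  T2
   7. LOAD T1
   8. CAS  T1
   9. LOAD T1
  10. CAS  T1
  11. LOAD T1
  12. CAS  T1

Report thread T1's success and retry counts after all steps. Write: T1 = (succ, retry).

T1 = (4, 0)

T2 LOAD — after: cnt=1, r=1 — load
T0 LOAD — after: cnt=1, r=1 — load
T0 CAS — after: cnt=2, r=1 — ok
T1 LOAD — after: cnt=2, r=2 — load
T1 CAS — after: cnt=3, r=2 — ok
T2 CAS — after: cnt=3, r=1 — retry
T1 LOAD — after: cnt=3, r=3 — load
T1 CAS — after: cnt=4, r=3 — ok
T1 LOAD — after: cnt=4, r=4 — load
T1 CAS — after: cnt=5, r=4 — ok
T1 LOAD — after: cnt=5, r=5 — load
T1 CAS — after: cnt=6, r=5 — ok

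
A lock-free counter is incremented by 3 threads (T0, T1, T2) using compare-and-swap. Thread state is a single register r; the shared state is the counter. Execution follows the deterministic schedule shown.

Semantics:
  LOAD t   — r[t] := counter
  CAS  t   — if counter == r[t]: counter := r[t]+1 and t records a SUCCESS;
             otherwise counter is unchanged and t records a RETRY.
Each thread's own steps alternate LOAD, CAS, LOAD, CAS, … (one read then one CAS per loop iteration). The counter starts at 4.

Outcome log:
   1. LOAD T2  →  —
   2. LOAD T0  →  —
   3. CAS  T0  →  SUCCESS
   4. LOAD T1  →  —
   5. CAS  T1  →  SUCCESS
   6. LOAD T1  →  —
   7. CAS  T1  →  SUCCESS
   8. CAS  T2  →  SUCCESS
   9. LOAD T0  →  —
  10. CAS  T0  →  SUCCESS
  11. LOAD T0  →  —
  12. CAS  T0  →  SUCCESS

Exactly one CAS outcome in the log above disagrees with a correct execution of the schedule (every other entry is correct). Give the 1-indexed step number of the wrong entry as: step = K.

Re-executing:
T2 LOAD — after: cnt=4, r=4 — load
T0 LOAD — after: cnt=4, r=4 — load
T0 CAS — after: cnt=5, r=4 — ok
T1 LOAD — after: cnt=5, r=5 — load
T1 CAS — after: cnt=6, r=5 — ok
T1 LOAD — after: cnt=6, r=6 — load
T1 CAS — after: cnt=7, r=6 — ok
T2 CAS — after: cnt=7, r=4 — retry
T0 LOAD — after: cnt=7, r=7 — load
T0 CAS — after: cnt=8, r=7 — ok
T0 LOAD — after: cnt=8, r=8 — load
T0 CAS — after: cnt=9, r=8 — ok
Mismatch at 8.

step = 8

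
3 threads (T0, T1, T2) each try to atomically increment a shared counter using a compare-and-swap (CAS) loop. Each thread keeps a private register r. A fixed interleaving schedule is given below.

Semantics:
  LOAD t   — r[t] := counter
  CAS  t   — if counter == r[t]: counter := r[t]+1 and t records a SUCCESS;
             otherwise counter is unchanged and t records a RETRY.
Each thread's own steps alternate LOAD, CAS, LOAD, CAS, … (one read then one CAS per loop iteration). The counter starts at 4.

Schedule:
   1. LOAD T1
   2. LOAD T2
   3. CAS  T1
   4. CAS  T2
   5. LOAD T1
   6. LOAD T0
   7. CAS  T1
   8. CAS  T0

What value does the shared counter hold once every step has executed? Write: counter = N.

#1 T1 reads 4
#2 T2 reads 4
#3 T1 CAS(4→5) writes; counter now 5
#4 T2 CAS(4→5) fails; counter now 5
#5 T1 reads 5
#6 T0 reads 5
#7 T1 CAS(5→6) writes; counter now 6
#8 T0 CAS(5→6) fails; counter now 6

counter = 6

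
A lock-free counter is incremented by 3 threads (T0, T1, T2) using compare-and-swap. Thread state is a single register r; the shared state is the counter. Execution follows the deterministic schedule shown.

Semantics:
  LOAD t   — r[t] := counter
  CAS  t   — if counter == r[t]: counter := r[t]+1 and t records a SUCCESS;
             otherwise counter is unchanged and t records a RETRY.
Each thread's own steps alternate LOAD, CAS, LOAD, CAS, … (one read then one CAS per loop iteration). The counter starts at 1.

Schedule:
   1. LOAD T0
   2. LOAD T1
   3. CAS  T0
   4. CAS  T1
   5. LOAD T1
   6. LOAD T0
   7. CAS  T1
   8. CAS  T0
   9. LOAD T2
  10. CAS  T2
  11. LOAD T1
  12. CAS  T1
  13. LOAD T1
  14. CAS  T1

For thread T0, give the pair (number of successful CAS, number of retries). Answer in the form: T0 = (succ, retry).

T0 = (1, 1)

[1] T0.load  rd  (counter 1, T0.r 1)
[2] T1.load  rd  (counter 1, T1.r 1)
[3] T0.cas  hit  (counter 2, T0.r 1)
[4] T1.cas  miss  (counter 2, T1.r 1)
[5] T1.load  rd  (counter 2, T1.r 2)
[6] T0.load  rd  (counter 2, T0.r 2)
[7] T1.cas  hit  (counter 3, T1.r 2)
[8] T0.cas  miss  (counter 3, T0.r 2)
[9] T2.load  rd  (counter 3, T2.r 3)
[10] T2.cas  hit  (counter 4, T2.r 3)
[11] T1.load  rd  (counter 4, T1.r 4)
[12] T1.cas  hit  (counter 5, T1.r 4)
[13] T1.load  rd  (counter 5, T1.r 5)
[14] T1.cas  hit  (counter 6, T1.r 5)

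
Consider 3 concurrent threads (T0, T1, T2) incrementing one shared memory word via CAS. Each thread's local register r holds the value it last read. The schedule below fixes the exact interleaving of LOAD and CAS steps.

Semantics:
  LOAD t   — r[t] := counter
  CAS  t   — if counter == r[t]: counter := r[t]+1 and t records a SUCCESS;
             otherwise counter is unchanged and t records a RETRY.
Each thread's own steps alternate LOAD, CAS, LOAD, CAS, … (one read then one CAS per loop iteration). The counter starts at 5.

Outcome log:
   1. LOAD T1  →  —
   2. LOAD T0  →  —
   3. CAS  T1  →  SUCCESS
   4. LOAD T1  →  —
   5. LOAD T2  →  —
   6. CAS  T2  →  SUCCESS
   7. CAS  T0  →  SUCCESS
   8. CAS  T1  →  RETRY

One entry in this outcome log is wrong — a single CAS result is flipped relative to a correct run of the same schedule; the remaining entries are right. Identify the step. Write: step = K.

Reference trace:
step 1: T1 LOAD ⇒ load; ctr=5 reg=5
step 2: T0 LOAD ⇒ load; ctr=5 reg=5
step 3: T1 CAS ⇒ ok; ctr=6 reg=5
step 4: T1 LOAD ⇒ load; ctr=6 reg=6
step 5: T2 LOAD ⇒ load; ctr=6 reg=6
step 6: T2 CAS ⇒ ok; ctr=7 reg=6
step 7: T0 CAS ⇒ retry; ctr=7 reg=5
step 8: T1 CAS ⇒ retry; ctr=7 reg=6
Log disagrees first at step 7.

step = 7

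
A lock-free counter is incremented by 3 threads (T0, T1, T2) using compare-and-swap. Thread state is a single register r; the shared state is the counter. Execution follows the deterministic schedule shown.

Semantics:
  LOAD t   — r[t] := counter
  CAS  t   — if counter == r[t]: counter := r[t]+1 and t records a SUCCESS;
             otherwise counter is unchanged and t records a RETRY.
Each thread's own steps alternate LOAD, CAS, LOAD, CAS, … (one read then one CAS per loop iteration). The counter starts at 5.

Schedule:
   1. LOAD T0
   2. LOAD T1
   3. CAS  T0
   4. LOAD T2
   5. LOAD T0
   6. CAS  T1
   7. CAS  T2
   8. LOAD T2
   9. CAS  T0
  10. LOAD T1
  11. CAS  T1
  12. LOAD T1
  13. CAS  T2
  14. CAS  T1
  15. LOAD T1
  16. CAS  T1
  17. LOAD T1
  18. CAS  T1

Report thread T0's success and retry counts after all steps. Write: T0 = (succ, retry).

T0 = (1, 1)

1. LOAD T0 → mem=5 r[T0]=5 [LOAD]
2. LOAD T1 → mem=5 r[T1]=5 [LOAD]
3. CAS T0 → mem=6 r[T0]=5 [OK]
4. LOAD T2 → mem=6 r[T2]=6 [LOAD]
5. LOAD T0 → mem=6 r[T0]=6 [LOAD]
6. CAS T1 → mem=6 r[T1]=5 [RETRY]
7. CAS T2 → mem=7 r[T2]=6 [OK]
8. LOAD T2 → mem=7 r[T2]=7 [LOAD]
9. CAS T0 → mem=7 r[T0]=6 [RETRY]
10. LOAD T1 → mem=7 r[T1]=7 [LOAD]
11. CAS T1 → mem=8 r[T1]=7 [OK]
12. LOAD T1 → mem=8 r[T1]=8 [LOAD]
13. CAS T2 → mem=8 r[T2]=7 [RETRY]
14. CAS T1 → mem=9 r[T1]=8 [OK]
15. LOAD T1 → mem=9 r[T1]=9 [LOAD]
16. CAS T1 → mem=10 r[T1]=9 [OK]
17. LOAD T1 → mem=10 r[T1]=10 [LOAD]
18. CAS T1 → mem=11 r[T1]=10 [OK]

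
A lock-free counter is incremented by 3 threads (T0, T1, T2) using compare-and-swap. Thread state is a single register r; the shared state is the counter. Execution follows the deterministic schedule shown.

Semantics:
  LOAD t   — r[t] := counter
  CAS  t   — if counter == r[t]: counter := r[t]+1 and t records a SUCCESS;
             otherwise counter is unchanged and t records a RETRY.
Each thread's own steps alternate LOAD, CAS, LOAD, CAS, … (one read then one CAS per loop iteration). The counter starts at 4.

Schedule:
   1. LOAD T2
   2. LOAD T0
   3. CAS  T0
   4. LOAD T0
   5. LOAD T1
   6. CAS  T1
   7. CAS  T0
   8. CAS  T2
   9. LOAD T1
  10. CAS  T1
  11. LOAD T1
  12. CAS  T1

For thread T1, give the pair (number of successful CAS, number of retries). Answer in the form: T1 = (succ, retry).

[1] T2.load  rd  (counter 4, T2.r 4)
[2] T0.load  rd  (counter 4, T0.r 4)
[3] T0.cas  hit  (counter 5, T0.r 4)
[4] T0.load  rd  (counter 5, T0.r 5)
[5] T1.load  rd  (counter 5, T1.r 5)
[6] T1.cas  hit  (counter 6, T1.r 5)
[7] T0.cas  miss  (counter 6, T0.r 5)
[8] T2.cas  miss  (counter 6, T2.r 4)
[9] T1.load  rd  (counter 6, T1.r 6)
[10] T1.cas  hit  (counter 7, T1.r 6)
[11] T1.load  rd  (counter 7, T1.r 7)
[12] T1.cas  hit  (counter 8, T1.r 7)

T1 = (3, 0)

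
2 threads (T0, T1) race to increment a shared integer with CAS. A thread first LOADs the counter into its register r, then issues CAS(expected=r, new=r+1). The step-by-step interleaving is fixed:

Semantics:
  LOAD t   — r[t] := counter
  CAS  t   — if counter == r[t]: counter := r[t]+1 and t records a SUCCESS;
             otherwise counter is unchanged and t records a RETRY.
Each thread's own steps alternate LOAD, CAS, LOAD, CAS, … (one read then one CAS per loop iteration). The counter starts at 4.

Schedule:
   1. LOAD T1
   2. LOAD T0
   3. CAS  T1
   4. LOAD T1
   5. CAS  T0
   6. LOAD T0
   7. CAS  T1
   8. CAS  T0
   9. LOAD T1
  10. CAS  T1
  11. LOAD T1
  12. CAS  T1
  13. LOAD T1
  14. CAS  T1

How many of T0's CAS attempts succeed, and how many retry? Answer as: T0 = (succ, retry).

   1) LOAD T1:  M=4  r_T1=4
   2) LOAD T0:  M=4  r_T0=4
   3) CAS  T1:  M=5  r_T1=4 ✓
   4) LOAD T1:  M=5  r_T1=5
   5) CAS  T0:  M=5  r_T0=4 ✗
   6) LOAD T0:  M=5  r_T0=5
   7) CAS  T1:  M=6  r_T1=5 ✓
   8) CAS  T0:  M=6  r_T0=5 ✗
   9) LOAD T1:  M=6  r_T1=6
  10) CAS  T1:  M=7  r_T1=6 ✓
  11) LOAD T1:  M=7  r_T1=7
  12) CAS  T1:  M=8  r_T1=7 ✓
  13) LOAD T1:  M=8  r_T1=8
  14) CAS  T1:  M=9  r_T1=8 ✓

T0 = (0, 2)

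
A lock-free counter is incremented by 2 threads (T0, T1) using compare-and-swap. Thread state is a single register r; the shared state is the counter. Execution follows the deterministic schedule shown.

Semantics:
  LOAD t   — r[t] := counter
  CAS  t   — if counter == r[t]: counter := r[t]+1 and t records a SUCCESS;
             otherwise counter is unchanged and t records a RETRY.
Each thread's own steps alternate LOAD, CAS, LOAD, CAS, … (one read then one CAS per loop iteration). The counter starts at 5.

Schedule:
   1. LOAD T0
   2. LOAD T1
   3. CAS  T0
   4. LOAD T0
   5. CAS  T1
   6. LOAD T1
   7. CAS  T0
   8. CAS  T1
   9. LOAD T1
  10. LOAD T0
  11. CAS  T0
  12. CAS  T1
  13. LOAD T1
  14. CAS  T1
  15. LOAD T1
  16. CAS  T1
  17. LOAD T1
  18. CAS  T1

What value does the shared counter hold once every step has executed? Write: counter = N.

counter = 11

   1) LOAD T0:  M=5  r_T0=5
   2) LOAD T1:  M=5  r_T1=5
   3) CAS  T0:  M=6  r_T0=5 ✓
   4) LOAD T0:  M=6  r_T0=6
   5) CAS  T1:  M=6  r_T1=5 ✗
   6) LOAD T1:  M=6  r_T1=6
   7) CAS  T0:  M=7  r_T0=6 ✓
   8) CAS  T1:  M=7  r_T1=6 ✗
   9) LOAD T1:  M=7  r_T1=7
  10) LOAD T0:  M=7  r_T0=7
  11) CAS  T0:  M=8  r_T0=7 ✓
  12) CAS  T1:  M=8  r_T1=7 ✗
  13) LOAD T1:  M=8  r_T1=8
  14) CAS  T1:  M=9  r_T1=8 ✓
  15) LOAD T1:  M=9  r_T1=9
  16) CAS  T1:  M=10  r_T1=9 ✓
  17) LOAD T1:  M=10  r_T1=10
  18) CAS  T1:  M=11  r_T1=10 ✓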